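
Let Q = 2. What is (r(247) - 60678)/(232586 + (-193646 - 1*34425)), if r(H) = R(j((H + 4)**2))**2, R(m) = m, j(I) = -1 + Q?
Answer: -60677/4515 ≈ -13.439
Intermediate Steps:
j(I) = 1 (j(I) = -1 + 2 = 1)
r(H) = 1 (r(H) = 1**2 = 1)
(r(247) - 60678)/(232586 + (-193646 - 1*34425)) = (1 - 60678)/(232586 + (-193646 - 1*34425)) = -60677/(232586 + (-193646 - 34425)) = -60677/(232586 - 228071) = -60677/4515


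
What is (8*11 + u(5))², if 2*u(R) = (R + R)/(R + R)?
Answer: 31329/4 ≈ 7832.3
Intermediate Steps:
u(R) = ½ (u(R) = ((R + R)/(R + R))/2 = ((2*R)/((2*R)))/2 = ((2*R)*(1/(2*R)))/2 = (½)*1 = ½)
(8*11 + u(5))² = (8*11 + ½)² = (88 + ½)² = (177/2)² = 31329/4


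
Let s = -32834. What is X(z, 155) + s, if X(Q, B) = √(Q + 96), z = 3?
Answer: -32834 + 3*√11 ≈ -32824.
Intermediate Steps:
X(Q, B) = √(96 + Q)
X(z, 155) + s = √(96 + 3) - 32834 = √99 - 32834 = 3*√11 - 32834 = -32834 + 3*√11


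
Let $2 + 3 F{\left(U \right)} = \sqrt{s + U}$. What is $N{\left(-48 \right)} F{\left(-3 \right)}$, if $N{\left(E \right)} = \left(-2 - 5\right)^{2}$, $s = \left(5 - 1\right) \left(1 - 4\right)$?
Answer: $- \frac{98}{3} + \frac{49 i \sqrt{15}}{3} \approx -32.667 + 63.259 i$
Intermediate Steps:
$s = -12$ ($s = 4 \left(-3\right) = -12$)
$N{\left(E \right)} = 49$ ($N{\left(E \right)} = \left(-7\right)^{2} = 49$)
$F{\left(U \right)} = - \frac{2}{3} + \frac{\sqrt{-12 + U}}{3}$
$N{\left(-48 \right)} F{\left(-3 \right)} = 49 \left(- \frac{2}{3} + \frac{\sqrt{-12 - 3}}{3}\right) = 49 \left(- \frac{2}{3} + \frac{\sqrt{-15}}{3}\right) = 49 \left(- \frac{2}{3} + \frac{i \sqrt{15}}{3}\right) = - \frac{98}{3} + \frac{49 i \sqrt{15}}{3}$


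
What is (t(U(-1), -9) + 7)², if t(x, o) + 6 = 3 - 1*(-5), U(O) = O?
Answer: 81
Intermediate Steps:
t(x, o) = 2 (t(x, o) = -6 + (3 - 1*(-5)) = -6 + (3 + 5) = -6 + 8 = 2)
(t(U(-1), -9) + 7)² = (2 + 7)² = 9² = 81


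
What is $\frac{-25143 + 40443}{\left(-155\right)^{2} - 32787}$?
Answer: $- \frac{7650}{4381} \approx -1.7462$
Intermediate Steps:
$\frac{-25143 + 40443}{\left(-155\right)^{2} - 32787} = \frac{15300}{24025 - 32787} = \frac{15300}{-8762} = 15300 \left(- \frac{1}{8762}\right) = - \frac{7650}{4381}$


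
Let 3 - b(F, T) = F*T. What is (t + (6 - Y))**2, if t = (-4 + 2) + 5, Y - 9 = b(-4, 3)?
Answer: 225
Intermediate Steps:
b(F, T) = 3 - F*T
Y = 24 (Y = 9 + (3 - 1*(-4)*3) = 9 + (3 + 12) = 9 + 15 = 24)
t = 3 (t = -2 + 5 = 3)
(t + (6 - Y))**2 = (3 + (6 - 1*24))**2 = (3 + (6 - 24))**2 = (3 - 18)**2 = (-15)**2 = 225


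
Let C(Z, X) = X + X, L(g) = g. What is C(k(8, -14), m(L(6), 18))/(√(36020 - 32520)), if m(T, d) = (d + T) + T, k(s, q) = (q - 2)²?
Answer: 6*√35/35 ≈ 1.0142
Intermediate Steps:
k(s, q) = (-2 + q)²
m(T, d) = d + 2*T (m(T, d) = (T + d) + T = d + 2*T)
C(Z, X) = 2*X
C(k(8, -14), m(L(6), 18))/(√(36020 - 32520)) = (2*(18 + 2*6))/(√(36020 - 32520)) = (2*(18 + 12))/(√3500) = (2*30)/((10*√35)) = 60*(√35/350) = 6*√35/35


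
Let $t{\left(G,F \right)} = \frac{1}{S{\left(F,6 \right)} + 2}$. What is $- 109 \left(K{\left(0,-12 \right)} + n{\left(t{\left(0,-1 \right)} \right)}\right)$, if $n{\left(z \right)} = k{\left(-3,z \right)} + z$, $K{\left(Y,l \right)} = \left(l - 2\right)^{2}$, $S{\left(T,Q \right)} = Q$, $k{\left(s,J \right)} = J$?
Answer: $- \frac{85565}{4} \approx -21391.0$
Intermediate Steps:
$K{\left(Y,l \right)} = \left(-2 + l\right)^{2}$
$t{\left(G,F \right)} = \frac{1}{8}$ ($t{\left(G,F \right)} = \frac{1}{6 + 2} = \frac{1}{8}$)
$n{\left(z \right)} = 2 z$ ($n{\left(z \right)} = z + z = 2 z$)
$- 109 \left(K{\left(0,-12 \right)} + n{\left(t{\left(0,-1 \right)} \right)}\right) = - 109 \left(\left(-2 - 12\right)^{2} + 2 \cdot \frac{1}{8}\right) = - 109 \left(\left(-14\right)^{2} + \frac{1}{4}\right) = - 109 \left(196 + \frac{1}{4}\right) = \left(-109\right) \frac{785}{4} = - \frac{85565}{4}$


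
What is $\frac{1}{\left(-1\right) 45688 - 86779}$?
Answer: $- \frac{1}{132467} \approx -7.5491 \cdot 10^{-6}$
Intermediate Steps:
$\frac{1}{\left(-1\right) 45688 - 86779} = \frac{1}{-45688 - 86779} = \frac{1}{-132467} = - \frac{1}{132467}$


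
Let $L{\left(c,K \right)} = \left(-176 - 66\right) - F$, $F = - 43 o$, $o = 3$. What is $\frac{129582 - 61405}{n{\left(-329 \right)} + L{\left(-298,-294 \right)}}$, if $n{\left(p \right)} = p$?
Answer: $- \frac{68177}{442} \approx -154.25$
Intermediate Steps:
$F = -129$ ($F = \left(-43\right) 3 = -129$)
$L{\left(c,K \right)} = -113$ ($L{\left(c,K \right)} = \left(-176 - 66\right) - -129 = \left(-176 - 66\right) + 129 = -242 + 129 = -113$)
$\frac{129582 - 61405}{n{\left(-329 \right)} + L{\left(-298,-294 \right)}} = \frac{129582 - 61405}{-329 - 113} = \frac{68177}{-442} = 68177 \left(- \frac{1}{442}\right) = - \frac{68177}{442}$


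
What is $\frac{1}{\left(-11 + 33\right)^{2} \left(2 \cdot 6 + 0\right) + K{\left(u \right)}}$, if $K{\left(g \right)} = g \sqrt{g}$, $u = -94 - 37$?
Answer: $\frac{5808}{35980955} + \frac{131 i \sqrt{131}}{35980955} \approx 0.00016142 + 4.1671 \cdot 10^{-5} i$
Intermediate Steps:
$u = -131$
$K{\left(g \right)} = g^{\frac{3}{2}}$
$\frac{1}{\left(-11 + 33\right)^{2} \left(2 \cdot 6 + 0\right) + K{\left(u \right)}} = \frac{1}{\left(-11 + 33\right)^{2} \left(2 \cdot 6 + 0\right) + \left(-131\right)^{\frac{3}{2}}} = \frac{1}{22^{2} \left(12 + 0\right) - 131 i \sqrt{131}} = \frac{1}{484 \cdot 12 - 131 i \sqrt{131}} = \frac{1}{5808 - 131 i \sqrt{131}}$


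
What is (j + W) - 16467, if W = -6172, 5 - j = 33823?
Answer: -56457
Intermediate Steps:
j = -33818 (j = 5 - 1*33823 = 5 - 33823 = -33818)
(j + W) - 16467 = (-33818 - 6172) - 16467 = -39990 - 16467 = -56457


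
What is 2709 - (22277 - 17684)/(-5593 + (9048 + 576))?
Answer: 10915386/4031 ≈ 2707.9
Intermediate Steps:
2709 - (22277 - 17684)/(-5593 + (9048 + 576)) = 2709 - 4593/(-5593 + 9624) = 2709 - 4593/4031 = 10915386/4031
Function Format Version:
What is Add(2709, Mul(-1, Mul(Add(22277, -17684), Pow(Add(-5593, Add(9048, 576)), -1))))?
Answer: Rational(10915386, 4031) ≈ 2707.9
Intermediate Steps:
Add(2709, Mul(-1, Mul(Add(22277, -17684), Pow(Add(-5593, Add(9048, 576)), -1)))) = Add(2709, Mul(-1, Mul(4593, Pow(Add(-5593, 9624), -1)))) = Add(2709, Mul(-1, Mul(4593, Pow(4031, -1)))) = Add(2709, Mul(-1, Mul(4593, Rational(1, 4031)))) = Add(2709, Mul(-1, Rational(4593, 4031))) = Add(2709, Rational(-4593, 4031)) = Rational(10915386, 4031)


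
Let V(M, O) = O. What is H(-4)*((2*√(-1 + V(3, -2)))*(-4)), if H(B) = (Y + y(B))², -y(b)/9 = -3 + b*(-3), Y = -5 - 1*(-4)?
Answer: -53792*I*√3 ≈ -93171.0*I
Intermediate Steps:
Y = -1 (Y = -5 + 4 = -1)
y(b) = 27 + 27*b (y(b) = -9*(-3 + b*(-3)) = -9*(-3 - 3*b) = 27 + 27*b)
H(B) = (26 + 27*B)² (H(B) = (-1 + (27 + 27*B))² = (26 + 27*B)²)
H(-4)*((2*√(-1 + V(3, -2)))*(-4)) = (26 + 27*(-4))²*((2*√(-1 - 2))*(-4)) = (26 - 108)²*((2*√(-3))*(-4)) = (-82)²*((2*(I*√3))*(-4)) = 6724*((2*I*√3)*(-4)) = 6724*(-8*I*√3) = -53792*I*√3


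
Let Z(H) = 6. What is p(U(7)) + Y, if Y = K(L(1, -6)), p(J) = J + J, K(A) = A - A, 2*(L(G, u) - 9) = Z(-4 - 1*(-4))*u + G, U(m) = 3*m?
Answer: 42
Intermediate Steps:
L(G, u) = 9 + G/2 + 3*u (L(G, u) = 9 + (6*u + G)/2 = 9 + (G + 6*u)/2 = 9 + (G/2 + 3*u) = 9 + G/2 + 3*u)
K(A) = 0
p(J) = 2*J
Y = 0
p(U(7)) + Y = 2*(3*7) + 0 = 2*21 + 0 = 42 + 0 = 42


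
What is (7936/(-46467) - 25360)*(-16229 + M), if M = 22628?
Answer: -279283420272/1721 ≈ -1.6228e+8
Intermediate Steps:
(7936/(-46467) - 25360)*(-16229 + M) = (7936/(-46467) - 25360)*(-16229 + 22628) = (7936*(-1/46467) - 25360)*6399 = (-7936/46467 - 25360)*6399 = -1178411056/46467*6399 = -279283420272/1721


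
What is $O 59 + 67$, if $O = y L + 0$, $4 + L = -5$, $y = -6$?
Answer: $3253$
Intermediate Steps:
$L = -9$ ($L = -4 - 5 = -9$)
$O = 54$ ($O = \left(-6\right) \left(-9\right) + 0 = 54 + 0 = 54$)
$O 59 + 67 = 54 \cdot 59 + 67 = 3186 + 67 = 3253$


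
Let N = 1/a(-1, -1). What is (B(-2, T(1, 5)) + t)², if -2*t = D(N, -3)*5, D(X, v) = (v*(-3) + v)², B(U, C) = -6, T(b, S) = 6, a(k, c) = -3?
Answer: 9216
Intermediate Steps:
N = -⅓ (N = 1/(-3) = -⅓ ≈ -0.33333)
D(X, v) = 4*v² (D(X, v) = (-3*v + v)² = (-2*v)² = 4*v²)
t = -90 (t = -4*(-3)²*5/2 = -4*9*5/2 = -18*5 = -½*180 = -90)
(B(-2, T(1, 5)) + t)² = (-6 - 90)² = (-96)² = 9216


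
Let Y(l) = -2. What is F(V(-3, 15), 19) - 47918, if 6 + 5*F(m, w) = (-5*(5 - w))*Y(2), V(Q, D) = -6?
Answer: -239736/5 ≈ -47947.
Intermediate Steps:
F(m, w) = 44/5 - 2*w (F(m, w) = -6/5 + (-5*(5 - w)*(-2))/5 = -6/5 + ((-25 + 5*w)*(-2))/5 = -6/5 + (50 - 10*w)/5 = -6/5 + (10 - 2*w) = 44/5 - 2*w)
F(V(-3, 15), 19) - 47918 = (44/5 - 2*19) - 47918 = (44/5 - 38) - 47918 = -146/5 - 47918 = -239736/5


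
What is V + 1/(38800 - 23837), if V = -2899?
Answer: -43377736/14963 ≈ -2899.0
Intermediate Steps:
V + 1/(38800 - 23837) = -2899 + 1/(38800 - 23837) = -2899 + 1/14963 = -43377736/14963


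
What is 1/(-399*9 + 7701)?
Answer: 1/4110 ≈ 0.00024331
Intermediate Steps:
1/(-399*9 + 7701) = 1/(-3591 + 7701) = 1/4110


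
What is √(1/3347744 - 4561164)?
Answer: I*√3194921456132014510/836936 ≈ 2135.7*I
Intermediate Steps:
√(1/3347744 - 4561164) = √(-15269609414015/3347744) = I*√3194921456132014510/836936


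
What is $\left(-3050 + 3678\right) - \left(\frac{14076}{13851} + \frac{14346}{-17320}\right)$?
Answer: $\frac{8367315727}{13327740} \approx 627.81$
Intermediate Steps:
$\left(-3050 + 3678\right) - \left(\frac{14076}{13851} + \frac{14346}{-17320}\right) = 628 - \left(14076 \cdot \frac{1}{13851} + 14346 \left(- \frac{1}{17320}\right)\right) = 628 - \left(\frac{1564}{1539} - \frac{7173}{8660}\right) = 628 - \frac{2504993}{13327740} = \frac{8367315727}{13327740}$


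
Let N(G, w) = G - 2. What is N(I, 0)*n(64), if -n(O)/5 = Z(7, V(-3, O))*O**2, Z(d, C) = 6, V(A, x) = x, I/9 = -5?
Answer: 5775360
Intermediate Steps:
I = -45 (I = 9*(-5) = -45)
n(O) = -30*O**2
N(G, w) = -2 + G
N(I, 0)*n(64) = (-2 - 45)*(-30*64**2) = -(-1410)*4096 = -47*(-122880) = 5775360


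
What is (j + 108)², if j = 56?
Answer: 26896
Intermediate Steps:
(j + 108)² = (56 + 108)² = 164² = 26896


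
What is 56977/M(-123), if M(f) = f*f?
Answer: 56977/15129 ≈ 3.7661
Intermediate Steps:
M(f) = f²
56977/M(-123) = 56977/((-123)²) = 56977/15129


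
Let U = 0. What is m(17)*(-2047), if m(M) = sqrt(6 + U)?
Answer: -2047*sqrt(6) ≈ -5014.1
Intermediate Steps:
m(M) = sqrt(6) (m(M) = sqrt(6 + 0) = sqrt(6))
m(17)*(-2047) = sqrt(6)*(-2047) = -2047*sqrt(6)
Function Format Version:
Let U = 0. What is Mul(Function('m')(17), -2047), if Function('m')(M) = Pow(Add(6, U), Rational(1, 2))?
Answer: Mul(-2047, Pow(6, Rational(1, 2))) ≈ -5014.1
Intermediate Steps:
Function('m')(M) = Pow(6, Rational(1, 2)) (Function('m')(M) = Pow(Add(6, 0), Rational(1, 2)) = Pow(6, Rational(1, 2)))
Mul(Function('m')(17), -2047) = Mul(Pow(6, Rational(1, 2)), -2047) = Mul(-2047, Pow(6, Rational(1, 2)))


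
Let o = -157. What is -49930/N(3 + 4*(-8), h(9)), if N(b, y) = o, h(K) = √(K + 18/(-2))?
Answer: 49930/157 ≈ 318.03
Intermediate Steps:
h(K) = √(-9 + K) (h(K) = √(K + 18*(-½)) = √(K - 9) = √(-9 + K))
N(b, y) = -157
-49930/N(3 + 4*(-8), h(9)) = -49930/(-157) = -49930*(-1/157) = 49930/157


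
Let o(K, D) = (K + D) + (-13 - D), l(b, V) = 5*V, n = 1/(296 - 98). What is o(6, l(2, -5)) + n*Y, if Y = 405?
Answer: -109/22 ≈ -4.9545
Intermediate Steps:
n = 1/198 ≈ 0.0050505
o(K, D) = -13 + K (o(K, D) = (D + K) + (-13 - D) = -13 + K)
o(6, l(2, -5)) + n*Y = (-13 + 6) + (1/198)*405 = -7 + 45/22 = -109/22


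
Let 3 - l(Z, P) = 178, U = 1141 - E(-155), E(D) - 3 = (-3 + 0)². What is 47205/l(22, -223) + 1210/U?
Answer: -10616539/39515 ≈ -268.67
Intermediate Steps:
E(D) = 12 (E(D) = 3 + (-3 + 0)² = 3 + (-3)² = 3 + 9 = 12)
U = 1129 (U = 1141 - 1*12 = 1141 - 12 = 1129)
l(Z, P) = -175 (l(Z, P) = 3 - 1*178 = 3 - 178 = -175)
47205/l(22, -223) + 1210/U = 47205/(-175) + 1210/1129 = 47205*(-1/175) + 1210*(1/1129) = -9441/35 + 1210/1129 = -10616539/39515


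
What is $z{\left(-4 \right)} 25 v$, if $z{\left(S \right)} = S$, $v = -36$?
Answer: $3600$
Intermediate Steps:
$z{\left(-4 \right)} 25 v = \left(-4\right) 25 \left(-36\right) = \left(-100\right) \left(-36\right) = 3600$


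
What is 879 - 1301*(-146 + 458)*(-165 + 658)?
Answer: -200113737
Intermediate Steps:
879 - 1301*(-146 + 458)*(-165 + 658) = 879 - 405912*493 = 879 - 1301*153816 = 879 - 200114616 = -200113737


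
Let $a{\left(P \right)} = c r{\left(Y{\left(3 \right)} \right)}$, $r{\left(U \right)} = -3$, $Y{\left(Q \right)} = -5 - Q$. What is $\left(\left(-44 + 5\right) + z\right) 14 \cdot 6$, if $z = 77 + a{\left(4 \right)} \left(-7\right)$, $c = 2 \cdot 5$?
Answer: $20832$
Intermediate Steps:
$c = 10$
$a{\left(P \right)} = -30$ ($a{\left(P \right)} = 10 \left(-3\right) = -30$)
$z = 287$ ($z = 77 - -210 = 77 + 210 = 287$)
$\left(\left(-44 + 5\right) + z\right) 14 \cdot 6 = \left(\left(-44 + 5\right) + 287\right) 14 \cdot 6 = \left(-39 + 287\right) 84 = 248 \cdot 84 = 20832$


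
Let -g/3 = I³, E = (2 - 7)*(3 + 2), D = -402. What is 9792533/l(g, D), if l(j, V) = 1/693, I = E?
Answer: 6786225369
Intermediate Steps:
E = -25 (E = -5*5 = -25)
I = -25
g = 46875 (g = -3*(-25)³ = -3*(-15625) = 46875)
l(j, V) = 1/693
9792533/l(g, D) = 9792533/(1/693) = 9792533*693 = 6786225369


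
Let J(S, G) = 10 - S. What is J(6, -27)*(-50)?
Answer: -200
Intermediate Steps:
J(6, -27)*(-50) = (10 - 1*6)*(-50) = (10 - 6)*(-50) = 4*(-50) = -200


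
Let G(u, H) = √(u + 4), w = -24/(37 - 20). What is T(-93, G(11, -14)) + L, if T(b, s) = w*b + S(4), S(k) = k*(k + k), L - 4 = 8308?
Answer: 144080/17 ≈ 8475.3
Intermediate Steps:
L = 8312 (L = 4 + 8308 = 8312)
w = -24/17 ≈ -1.4118
S(k) = 2*k² (S(k) = k*(2*k) = 2*k²)
G(u, H) = √(4 + u)
T(b, s) = 32 - 24*b/17 (T(b, s) = -24*b/17 + 2*4² = -24*b/17 + 2*16 = -24*b/17 + 32 = 32 - 24*b/17)
T(-93, G(11, -14)) + L = (32 - 24/17*(-93)) + 8312 = (32 + 2232/17) + 8312 = 2776/17 + 8312 = 144080/17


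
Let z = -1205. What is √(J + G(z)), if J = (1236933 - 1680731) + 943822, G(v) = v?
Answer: √498819 ≈ 706.27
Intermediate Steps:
J = 500024 (J = -443798 + 943822 = 500024)
√(J + G(z)) = √(500024 - 1205) = √498819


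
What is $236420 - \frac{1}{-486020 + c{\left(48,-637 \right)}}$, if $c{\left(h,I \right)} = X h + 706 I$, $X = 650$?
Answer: $\frac{213851819641}{904542} \approx 2.3642 \cdot 10^{5}$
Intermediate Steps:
$c{\left(h,I \right)} = 650 h + 706 I$
$236420 - \frac{1}{-486020 + c{\left(48,-637 \right)}} = 236420 - \frac{1}{-486020 + \left(650 \cdot 48 + 706 \left(-637\right)\right)} = 236420 - \frac{1}{-486020 + \left(31200 - 449722\right)} = 236420 - \frac{1}{-486020 - 418522} = 236420 - \frac{1}{-904542} = 236420 - - \frac{1}{904542} = 236420 + \frac{1}{904542} = \frac{213851819641}{904542}$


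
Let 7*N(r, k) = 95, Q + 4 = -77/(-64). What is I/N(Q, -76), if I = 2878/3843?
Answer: 2878/52155 ≈ 0.055182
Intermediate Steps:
Q = -179/64 (Q = -4 - 77/(-64) = -4 - 77*(-1/64) = -4 + 77/64 = -179/64 ≈ -2.7969)
N(r, k) = 95/7 (N(r, k) = (1/7)*95 = 95/7)
I = 2878/3843 (I = 2878*(1/3843) = 2878/3843 ≈ 0.74889)
I/N(Q, -76) = 2878/(3843*(95/7)) = (2878/3843)*(7/95) = 2878/52155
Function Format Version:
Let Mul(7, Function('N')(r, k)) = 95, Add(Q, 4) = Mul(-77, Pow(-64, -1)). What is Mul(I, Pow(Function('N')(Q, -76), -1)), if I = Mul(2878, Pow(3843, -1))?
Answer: Rational(2878, 52155) ≈ 0.055182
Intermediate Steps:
Q = Rational(-179, 64) (Q = Add(-4, Mul(-77, Pow(-64, -1))) = Add(-4, Mul(-77, Rational(-1, 64))) = Add(-4, Rational(77, 64)) = Rational(-179, 64) ≈ -2.7969)
Function('N')(r, k) = Rational(95, 7) (Function('N')(r, k) = Mul(Rational(1, 7), 95) = Rational(95, 7))
I = Rational(2878, 3843) (I = Mul(2878, Rational(1, 3843)) = Rational(2878, 3843) ≈ 0.74889)
Mul(I, Pow(Function('N')(Q, -76), -1)) = Mul(Rational(2878, 3843), Pow(Rational(95, 7), -1)) = Mul(Rational(2878, 3843), Rational(7, 95)) = Rational(2878, 52155)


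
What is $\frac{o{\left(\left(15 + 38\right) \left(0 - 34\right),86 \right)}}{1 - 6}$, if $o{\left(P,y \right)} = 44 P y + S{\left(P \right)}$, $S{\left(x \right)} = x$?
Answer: $1364114$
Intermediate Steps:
$o{\left(P,y \right)} = P + 44 P y$ ($o{\left(P,y \right)} = 44 P y + P = P + 44 P y$)
$\frac{o{\left(\left(15 + 38\right) \left(0 - 34\right),86 \right)}}{1 - 6} = \frac{\left(15 + 38\right) \left(0 - 34\right) \left(1 + 44 \cdot 86\right)}{1 - 6} = \frac{53 \left(-34\right) \left(1 + 3784\right)}{-5} = - \frac{\left(-1802\right) 3785}{5} = \left(- \frac{1}{5}\right) \left(-6820570\right) = 1364114$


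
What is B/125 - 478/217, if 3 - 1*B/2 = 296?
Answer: -186912/27125 ≈ -6.8908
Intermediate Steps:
B = -586 (B = 6 - 2*296 = 6 - 592 = -586)
B/125 - 478/217 = -586/125 - 478/217 = -186912/27125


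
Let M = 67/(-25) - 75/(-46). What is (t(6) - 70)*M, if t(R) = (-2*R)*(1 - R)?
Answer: 1207/115 ≈ 10.496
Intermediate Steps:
t(R) = -2*R*(1 - R)
M = -1207/1150 (M = 67*(-1/25) - 75*(-1/46) = -67/25 + 75/46 = -1207/1150 ≈ -1.0496)
(t(6) - 70)*M = (2*6*(-1 + 6) - 70)*(-1207/1150) = (2*6*5 - 70)*(-1207/1150) = (60 - 70)*(-1207/1150) = -10*(-1207/1150) = 1207/115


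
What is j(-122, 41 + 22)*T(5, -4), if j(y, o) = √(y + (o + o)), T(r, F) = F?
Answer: -8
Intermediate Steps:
j(y, o) = √(y + 2*o)
j(-122, 41 + 22)*T(5, -4) = √(-122 + 2*(41 + 22))*(-4) = √(-122 + 2*63)*(-4) = √(-122 + 126)*(-4) = √4*(-4) = 2*(-4) = -8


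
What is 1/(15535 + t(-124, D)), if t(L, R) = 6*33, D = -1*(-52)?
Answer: 1/15733 ≈ 6.3561e-5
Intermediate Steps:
D = 52
t(L, R) = 198
1/(15535 + t(-124, D)) = 1/(15535 + 198) = 1/15733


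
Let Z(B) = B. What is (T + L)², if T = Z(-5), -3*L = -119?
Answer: 10816/9 ≈ 1201.8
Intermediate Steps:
L = 119/3 (L = -⅓*(-119) = 119/3 ≈ 39.667)
T = -5
(T + L)² = (-5 + 119/3)² = (104/3)² = 10816/9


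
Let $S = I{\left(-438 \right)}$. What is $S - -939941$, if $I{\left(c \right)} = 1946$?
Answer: $941887$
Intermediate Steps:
$S = 1946$
$S - -939941 = 1946 - -939941 = 1946 + 939941 = 941887$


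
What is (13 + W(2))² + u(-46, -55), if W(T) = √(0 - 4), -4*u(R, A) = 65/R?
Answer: 30425/184 + 52*I ≈ 165.35 + 52.0*I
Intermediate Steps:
u(R, A) = -65/(4*R)
W(T) = 2*I (W(T) = √(-4) = 2*I)
(13 + W(2))² + u(-46, -55) = (13 + 2*I)² - 65/4/(-46) = (13 + 2*I)² - 65/4*(-1/46) = (13 + 2*I)² + 65/184 = 65/184 + (13 + 2*I)²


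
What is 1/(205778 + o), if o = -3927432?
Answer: -1/3721654 ≈ -2.6870e-7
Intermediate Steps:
1/(205778 + o) = 1/(205778 - 3927432) = 1/(-3721654) = -1/3721654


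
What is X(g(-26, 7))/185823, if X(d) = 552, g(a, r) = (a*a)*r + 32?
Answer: 184/61941 ≈ 0.0029706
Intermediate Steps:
g(a, r) = 32 + r*a**2 (g(a, r) = a**2*r + 32 = r*a**2 + 32 = 32 + r*a**2)
X(g(-26, 7))/185823 = 552/185823 = 552*(1/185823) = 184/61941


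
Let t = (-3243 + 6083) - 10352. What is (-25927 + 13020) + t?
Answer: -20419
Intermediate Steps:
t = -7512 (t = 2840 - 10352 = -7512)
(-25927 + 13020) + t = (-25927 + 13020) - 7512 = -12907 - 7512 = -20419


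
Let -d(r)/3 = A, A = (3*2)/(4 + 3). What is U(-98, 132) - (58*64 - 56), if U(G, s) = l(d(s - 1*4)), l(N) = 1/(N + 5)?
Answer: -62145/17 ≈ -3655.6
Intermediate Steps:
A = 6/7 ≈ 0.85714
d(r) = -18/7 (d(r) = -3*6/7 = -18/7)
l(N) = 1/(5 + N)
U(G, s) = 7/17 (U(G, s) = 1/(5 - 18/7) = 1/(17/7) = 7/17)
U(-98, 132) - (58*64 - 56) = 7/17 - (58*64 - 56) = 7/17 - (3712 - 56) = 7/17 - 1*3656 = 7/17 - 3656 = -62145/17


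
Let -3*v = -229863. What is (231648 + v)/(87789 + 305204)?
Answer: 308269/392993 ≈ 0.78441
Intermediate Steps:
v = 76621 (v = -1/3*(-229863) = 76621)
(231648 + v)/(87789 + 305204) = (231648 + 76621)/(87789 + 305204) = 308269/392993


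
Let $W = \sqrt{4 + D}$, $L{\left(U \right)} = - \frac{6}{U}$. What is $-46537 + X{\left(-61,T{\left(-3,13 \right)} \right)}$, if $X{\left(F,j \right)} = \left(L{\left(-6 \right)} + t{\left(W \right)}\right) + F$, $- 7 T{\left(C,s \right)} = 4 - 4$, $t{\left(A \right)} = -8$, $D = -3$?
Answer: $-46605$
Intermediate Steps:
$W = 1$ ($W = \sqrt{4 - 3} = \sqrt{1} = 1$)
$T{\left(C,s \right)} = 0$ ($T{\left(C,s \right)} = - \frac{4 - 4}{7} = \left(- \frac{1}{7}\right) 0 = 0$)
$X{\left(F,j \right)} = -7 + F$ ($X{\left(F,j \right)} = \left(- \frac{6}{-6} - 8\right) + F = \left(\left(-6\right) \left(- \frac{1}{6}\right) - 8\right) + F = \left(1 - 8\right) + F = -7 + F$)
$-46537 + X{\left(-61,T{\left(-3,13 \right)} \right)} = -46537 - 68 = -46605$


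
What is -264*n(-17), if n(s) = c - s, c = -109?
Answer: 24288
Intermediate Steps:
n(s) = -109 - s
-264*n(-17) = -264*(-109 - 1*(-17)) = -264*(-109 + 17) = -264*(-92) = 24288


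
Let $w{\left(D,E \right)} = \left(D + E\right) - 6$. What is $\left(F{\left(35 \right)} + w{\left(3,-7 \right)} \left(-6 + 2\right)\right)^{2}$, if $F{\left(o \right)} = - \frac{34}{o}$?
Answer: $\frac{1865956}{1225} \approx 1523.2$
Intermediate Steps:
$w{\left(D,E \right)} = -6 + D + E$
$\left(F{\left(35 \right)} + w{\left(3,-7 \right)} \left(-6 + 2\right)\right)^{2} = \left(- \frac{34}{35} + \left(-6 + 3 - 7\right) \left(-6 + 2\right)\right)^{2} = \left(\left(-34\right) \frac{1}{35} - -40\right)^{2} = \left(- \frac{34}{35} + 40\right)^{2} = \left(\frac{1366}{35}\right)^{2} = \frac{1865956}{1225}$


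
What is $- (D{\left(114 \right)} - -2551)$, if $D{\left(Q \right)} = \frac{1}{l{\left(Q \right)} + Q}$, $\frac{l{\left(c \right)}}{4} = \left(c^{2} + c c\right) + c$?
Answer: $- \frac{266676439}{104538} \approx -2551.0$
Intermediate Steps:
$l{\left(c \right)} = 4 c + 8 c^{2}$ ($l{\left(c \right)} = 4 \left(\left(c^{2} + c c\right) + c\right) = 4 \left(\left(c^{2} + c^{2}\right) + c\right) = 4 \left(2 c^{2} + c\right) = 4 \left(c + 2 c^{2}\right) = 4 c + 8 c^{2}$)
$D{\left(Q \right)} = \frac{1}{Q + 4 Q \left(1 + 2 Q\right)}$ ($D{\left(Q \right)} = \frac{1}{4 Q \left(1 + 2 Q\right) + Q} = \frac{1}{Q + 4 Q \left(1 + 2 Q\right)}$)
$- (D{\left(114 \right)} - -2551) = - (\frac{1}{114 \left(5 + 8 \cdot 114\right)} - -2551) = - (\frac{1}{114 \left(5 + 912\right)} + 2551) = - (\frac{1}{114 \cdot 917} + 2551) = - (\frac{1}{114} \cdot \frac{1}{917} + 2551) = - (\frac{1}{104538} + 2551) = \left(-1\right) \frac{266676439}{104538} = - \frac{266676439}{104538}$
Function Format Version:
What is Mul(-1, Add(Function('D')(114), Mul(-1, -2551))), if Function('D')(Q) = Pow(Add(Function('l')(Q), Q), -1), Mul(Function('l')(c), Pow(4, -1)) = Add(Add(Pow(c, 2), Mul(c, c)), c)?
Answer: Rational(-266676439, 104538) ≈ -2551.0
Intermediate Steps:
Function('l')(c) = Add(Mul(4, c), Mul(8, Pow(c, 2))) (Function('l')(c) = Mul(4, Add(Add(Pow(c, 2), Mul(c, c)), c)) = Mul(4, Add(Add(Pow(c, 2), Pow(c, 2)), c)) = Mul(4, Add(Mul(2, Pow(c, 2)), c)) = Mul(4, Add(c, Mul(2, Pow(c, 2)))) = Add(Mul(4, c), Mul(8, Pow(c, 2))))
Function('D')(Q) = Pow(Add(Q, Mul(4, Q, Add(1, Mul(2, Q)))), -1) (Function('D')(Q) = Pow(Add(Mul(4, Q, Add(1, Mul(2, Q))), Q), -1) = Pow(Add(Q, Mul(4, Q, Add(1, Mul(2, Q)))), -1))
Mul(-1, Add(Function('D')(114), Mul(-1, -2551))) = Mul(-1, Add(Mul(Pow(114, -1), Pow(Add(5, Mul(8, 114)), -1)), Mul(-1, -2551))) = Mul(-1, Add(Mul(Rational(1, 114), Pow(Add(5, 912), -1)), 2551)) = Mul(-1, Add(Mul(Rational(1, 114), Pow(917, -1)), 2551)) = Mul(-1, Add(Mul(Rational(1, 114), Rational(1, 917)), 2551)) = Mul(-1, Add(Rational(1, 104538), 2551)) = Mul(-1, Rational(266676439, 104538)) = Rational(-266676439, 104538)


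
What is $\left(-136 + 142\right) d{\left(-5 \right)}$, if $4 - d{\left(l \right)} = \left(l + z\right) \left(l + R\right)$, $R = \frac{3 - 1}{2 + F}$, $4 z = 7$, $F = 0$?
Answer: $-54$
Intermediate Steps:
$z = \frac{7}{4}$ ($z = \frac{1}{4} \cdot 7 = \frac{7}{4} \approx 1.75$)
$R = 1$ ($R = \frac{3 - 1}{2 + 0} = \frac{2}{2} = 2 \cdot \frac{1}{2} = 1$)
$d{\left(l \right)} = 4 - \left(1 + l\right) \left(\frac{7}{4} + l\right)$ ($d{\left(l \right)} = 4 - \left(l + \frac{7}{4}\right) \left(l + 1\right) = 4 - \left(\frac{7}{4} + l\right) \left(1 + l\right) = 4 - \left(1 + l\right) \left(\frac{7}{4} + l\right)$)
$\left(-136 + 142\right) d{\left(-5 \right)} = \left(-136 + 142\right) \left(\frac{9}{4} - \left(-5\right)^{2} - - \frac{55}{4}\right) = 6 \left(\frac{9}{4} - 25 + \frac{55}{4}\right) = 6 \left(-9\right) = -54$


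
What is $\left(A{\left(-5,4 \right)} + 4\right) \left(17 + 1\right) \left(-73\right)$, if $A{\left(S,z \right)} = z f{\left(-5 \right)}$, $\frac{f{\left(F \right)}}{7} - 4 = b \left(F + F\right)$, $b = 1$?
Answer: $215496$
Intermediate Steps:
$f{\left(F \right)} = 28 + 14 F$ ($f{\left(F \right)} = 28 + 7 \cdot 1 \left(F + F\right) = 28 + 7 \cdot 1 \cdot 2 F = 28 + 7 \cdot 2 F = 28 + 14 F$)
$A{\left(S,z \right)} = - 42 z$ ($A{\left(S,z \right)} = z \left(28 + 14 \left(-5\right)\right) = z \left(28 - 70\right) = z \left(-42\right) = - 42 z$)
$\left(A{\left(-5,4 \right)} + 4\right) \left(17 + 1\right) \left(-73\right) = \left(\left(-42\right) 4 + 4\right) \left(17 + 1\right) \left(-73\right) = \left(-168 + 4\right) 18 \left(-73\right) = \left(-164\right) 18 \left(-73\right) = \left(-2952\right) \left(-73\right) = 215496$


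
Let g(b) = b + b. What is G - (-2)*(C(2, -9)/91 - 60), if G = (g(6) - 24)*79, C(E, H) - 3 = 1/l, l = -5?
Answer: -69416/65 ≈ -1067.9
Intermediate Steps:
C(E, H) = 14/5 (C(E, H) = 3 + 1/(-5) = 3 - ⅕ = 14/5)
g(b) = 2*b
G = -948 (G = (2*6 - 24)*79 = (12 - 24)*79 = -12*79 = -948)
G - (-2)*(C(2, -9)/91 - 60) = -948 - (-2)*((14/5)/91 - 60) = -948 - (-2)*((14/5)*(1/91) - 60) = -948 - (-2)*(2/65 - 60) = -948 - (-2)*(-3898)/65 = -948 - 1*7796/65 = -948 - 7796/65 = -69416/65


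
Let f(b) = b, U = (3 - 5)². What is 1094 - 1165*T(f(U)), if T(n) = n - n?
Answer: 1094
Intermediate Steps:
U = 4 (U = (-2)² = 4)
T(n) = 0
1094 - 1165*T(f(U)) = 1094 - 1165*0 = 1094 + 0 = 1094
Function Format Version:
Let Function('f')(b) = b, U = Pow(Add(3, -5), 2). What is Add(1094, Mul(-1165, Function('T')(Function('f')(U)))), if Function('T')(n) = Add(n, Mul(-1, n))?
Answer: 1094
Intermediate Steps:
U = 4 (U = Pow(-2, 2) = 4)
Function('T')(n) = 0
Add(1094, Mul(-1165, Function('T')(Function('f')(U)))) = Add(1094, Mul(-1165, 0)) = Add(1094, 0) = 1094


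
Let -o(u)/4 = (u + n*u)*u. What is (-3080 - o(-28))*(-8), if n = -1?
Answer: 24640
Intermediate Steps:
o(u) = 0 (o(u) = -4*(u - u)*u = -0*u = -4*0 = 0)
(-3080 - o(-28))*(-8) = (-3080 - 1*0)*(-8) = (-3080 + 0)*(-8) = -3080*(-8) = 24640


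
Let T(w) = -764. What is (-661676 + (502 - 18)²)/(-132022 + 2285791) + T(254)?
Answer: -1645906936/2153769 ≈ -764.20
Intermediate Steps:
(-661676 + (502 - 18)²)/(-132022 + 2285791) + T(254) = (-661676 + (502 - 18)²)/(-132022 + 2285791) - 764 = (-661676 + 484²)/2153769 - 764 = (-661676 + 234256)*(1/2153769) - 764 = -427420*1/2153769 - 764 = -427420/2153769 - 764 = -1645906936/2153769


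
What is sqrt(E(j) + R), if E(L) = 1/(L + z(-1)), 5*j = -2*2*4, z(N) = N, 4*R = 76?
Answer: sqrt(8274)/21 ≈ 4.3315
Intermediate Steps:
R = 19 (R = (1/4)*76 = 19)
j = -16/5 (j = (-2*2*4)/5 = (-4*4)/5 = (1/5)*(-16) = -16/5 ≈ -3.2000)
E(L) = 1/(-1 + L) (E(L) = 1/(L - 1) = 1/(-1 + L))
sqrt(E(j) + R) = sqrt(1/(-1 - 16/5) + 19) = sqrt(1/(-21/5) + 19) = sqrt(-5/21 + 19) = sqrt(394/21) = sqrt(8274)/21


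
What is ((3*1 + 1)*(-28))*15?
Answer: -1680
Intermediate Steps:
((3*1 + 1)*(-28))*15 = ((3 + 1)*(-28))*15 = (4*(-28))*15 = -112*15 = -1680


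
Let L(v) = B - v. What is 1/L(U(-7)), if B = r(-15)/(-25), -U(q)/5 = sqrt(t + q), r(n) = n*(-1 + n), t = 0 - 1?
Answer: -30/913 - 125*I*sqrt(2)/3652 ≈ -0.032859 - 0.048405*I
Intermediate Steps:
t = -1
U(q) = -5*sqrt(-1 + q)
B = -48/5 (B = -15*(-1 - 15)/(-25) = -15*(-16)*(-1/25) = 240*(-1/25) = -48/5 ≈ -9.6000)
L(v) = -48/5 - v
1/L(U(-7)) = 1/(-48/5 - (-5)*sqrt(-1 - 7)) = 1/(-48/5 - (-5)*sqrt(-8)) = 1/(-48/5 - (-5)*2*I*sqrt(2)) = 1/(-48/5 - (-10)*I*sqrt(2)) = 1/(-48/5 + 10*I*sqrt(2))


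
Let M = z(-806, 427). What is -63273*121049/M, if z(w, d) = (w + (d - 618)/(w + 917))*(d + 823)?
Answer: 850163804847/112071250 ≈ 7585.9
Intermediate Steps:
z(w, d) = (823 + d)*(w + (-618 + d)/(917 + w)) (z(w, d) = (w + (-618 + d)/(917 + w))*(823 + d) = (823 + d)*(w + (-618 + d)/(917 + w)))
M = -112071250/111 (M = (-508614 + 427² + 205*427 + 823*(-806)² + 754691*(-806) + 427*(-806)² + 917*427*(-806))/(917 - 806) = (-508614 + 182329 + 87535 + 823*649636 - 608280946 + 427*649636 - 315596554)/111 = (-508614 + 182329 + 87535 + 534650428 - 608280946 + 277394572 - 315596554)/111 = (1/111)*(-112071250) = -112071250/111 ≈ -1.0097e+6)
-63273*121049/M = -63273/((-112071250/111/121049)) = -63273/((-112071250/111*1/121049)) = -63273/(-112071250/13436439) = -63273*(-13436439/112071250) = 850163804847/112071250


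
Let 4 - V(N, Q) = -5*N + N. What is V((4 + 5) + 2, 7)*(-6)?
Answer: -288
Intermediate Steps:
V(N, Q) = 4 + 4*N (V(N, Q) = 4 - (-5*N + N) = 4 - (-4)*N = 4 + 4*N)
V((4 + 5) + 2, 7)*(-6) = (4 + 4*((4 + 5) + 2))*(-6) = (4 + 4*(9 + 2))*(-6) = (4 + 4*11)*(-6) = (4 + 44)*(-6) = 48*(-6) = -288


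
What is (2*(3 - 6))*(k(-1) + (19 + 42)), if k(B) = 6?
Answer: -402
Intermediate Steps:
(2*(3 - 6))*(k(-1) + (19 + 42)) = (2*(3 - 6))*(6 + (19 + 42)) = (2*(-3))*(6 + 61) = -6*67 = -402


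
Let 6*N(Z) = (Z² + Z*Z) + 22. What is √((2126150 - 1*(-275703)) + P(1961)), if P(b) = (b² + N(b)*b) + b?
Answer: √2519945419 ≈ 50199.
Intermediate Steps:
N(Z) = 11/3 + Z²/3 (N(Z) = ((Z² + Z*Z) + 22)/6 = ((Z² + Z²) + 22)/6 = (2*Z² + 22)/6 = (22 + 2*Z²)/6 = 11/3 + Z²/3)
P(b) = b + b² + b*(11/3 + b²/3) (P(b) = (b² + (11/3 + b²/3)*b) + b = (b² + b*(11/3 + b²/3)) + b = b + b² + b*(11/3 + b²/3))
√((2126150 - 1*(-275703)) + P(1961)) = √((2126150 - 1*(-275703)) + (⅓)*1961*(14 + 1961² + 3*1961)) = √((2126150 + 275703) + (⅓)*1961*(14 + 3845521 + 5883)) = √(2401853 + (⅓)*1961*3851418) = √(2401853 + 2517543566) = √2519945419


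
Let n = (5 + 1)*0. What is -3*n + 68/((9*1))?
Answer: 68/9 ≈ 7.5556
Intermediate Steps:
n = 0 (n = 6*0 = 0)
-3*n + 68/((9*1)) = -3*0 + 68/((9*1)) = 0 + 68/9 = 68/9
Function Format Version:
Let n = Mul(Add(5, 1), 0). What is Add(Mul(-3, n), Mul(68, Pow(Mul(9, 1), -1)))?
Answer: Rational(68, 9) ≈ 7.5556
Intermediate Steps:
n = 0 (n = Mul(6, 0) = 0)
Add(Mul(-3, n), Mul(68, Pow(Mul(9, 1), -1))) = Add(Mul(-3, 0), Mul(68, Pow(Mul(9, 1), -1))) = Add(0, Mul(68, Pow(9, -1))) = Add(0, Mul(68, Rational(1, 9))) = Add(0, Rational(68, 9)) = Rational(68, 9)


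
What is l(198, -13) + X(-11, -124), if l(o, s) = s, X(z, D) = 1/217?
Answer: -2820/217 ≈ -12.995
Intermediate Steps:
X(z, D) = 1/217
l(198, -13) + X(-11, -124) = -13 + 1/217 = -2820/217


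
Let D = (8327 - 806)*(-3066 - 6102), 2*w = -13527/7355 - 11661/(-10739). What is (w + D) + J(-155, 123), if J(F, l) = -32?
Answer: -5446241769983099/78985345 ≈ -6.8953e+7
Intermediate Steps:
w = -29749899/78985345 (w = (-13527/7355 - 11661/(-10739))/2 = (-13527*1/7355 - 11661*(-1/10739))/2 = (-13527/7355 + 11661/10739)/2 = (1/2)*(-59499798/78985345) = -29749899/78985345 ≈ -0.37665)
D = -68952528 (D = 7521*(-9168) = -68952528)
(w + D) + J(-155, 123) = (-29749899/78985345 - 68952528) - 32 = -5446239242452059/78985345 - 32 = -5446241769983099/78985345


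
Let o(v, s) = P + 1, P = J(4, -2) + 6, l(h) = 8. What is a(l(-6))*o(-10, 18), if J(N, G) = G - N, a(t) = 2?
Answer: 2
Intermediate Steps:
P = 0 (P = (-2 - 1*4) + 6 = (-2 - 4) + 6 = -6 + 6 = 0)
o(v, s) = 1 (o(v, s) = 0 + 1 = 1)
a(l(-6))*o(-10, 18) = 2*1 = 2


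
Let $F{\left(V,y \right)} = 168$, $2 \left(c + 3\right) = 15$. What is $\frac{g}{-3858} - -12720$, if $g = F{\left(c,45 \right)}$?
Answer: $\frac{8178932}{643} \approx 12720.0$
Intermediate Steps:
$c = \frac{9}{2}$ ($c = -3 + \frac{1}{2} \cdot 15 = -3 + \frac{15}{2} = \frac{9}{2} \approx 4.5$)
$g = 168$
$\frac{g}{-3858} - -12720 = \frac{168}{-3858} - -12720 = 168 \left(- \frac{1}{3858}\right) + 12720 = - \frac{28}{643} + 12720 = \frac{8178932}{643}$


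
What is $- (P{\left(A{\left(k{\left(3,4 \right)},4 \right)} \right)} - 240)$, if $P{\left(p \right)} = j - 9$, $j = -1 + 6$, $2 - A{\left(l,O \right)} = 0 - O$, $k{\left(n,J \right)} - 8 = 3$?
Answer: $244$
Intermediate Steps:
$k{\left(n,J \right)} = 11$ ($k{\left(n,J \right)} = 8 + 3 = 11$)
$A{\left(l,O \right)} = 2 + O$ ($A{\left(l,O \right)} = 2 - \left(0 - O\right) = 2 - - O = 2 + O$)
$j = 5$
$P{\left(p \right)} = -4$ ($P{\left(p \right)} = 5 - 9 = -4$)
$- (P{\left(A{\left(k{\left(3,4 \right)},4 \right)} \right)} - 240) = - (-4 - 240) = \left(-1\right) \left(-244\right) = 244$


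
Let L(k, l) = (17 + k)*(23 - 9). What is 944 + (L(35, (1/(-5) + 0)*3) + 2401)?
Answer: 4073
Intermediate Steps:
L(k, l) = 238 + 14*k (L(k, l) = (17 + k)*14 = 238 + 14*k)
944 + (L(35, (1/(-5) + 0)*3) + 2401) = 944 + ((238 + 14*35) + 2401) = 944 + ((238 + 490) + 2401) = 944 + (728 + 2401) = 944 + 3129 = 4073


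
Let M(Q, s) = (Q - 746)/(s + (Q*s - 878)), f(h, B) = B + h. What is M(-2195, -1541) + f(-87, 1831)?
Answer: 346755859/198828 ≈ 1744.0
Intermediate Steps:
M(Q, s) = (-746 + Q)/(-878 + s + Q*s) (M(Q, s) = (-746 + Q)/(s + (-878 + Q*s)) = (-746 + Q)/(-878 + s + Q*s))
M(-2195, -1541) + f(-87, 1831) = (-746 - 2195)/(-878 - 1541 - 2195*(-1541)) + (1831 - 87) = -2941/(-878 - 1541 + 3382495) + 1744 = -2941/3380076 + 1744 = (1/3380076)*(-2941) + 1744 = -173/198828 + 1744 = 346755859/198828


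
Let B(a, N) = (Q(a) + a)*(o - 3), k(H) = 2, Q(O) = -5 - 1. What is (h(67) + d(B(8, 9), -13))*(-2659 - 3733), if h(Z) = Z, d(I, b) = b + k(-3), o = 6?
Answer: -357952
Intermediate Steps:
Q(O) = -6
B(a, N) = -18 + 3*a (B(a, N) = (-6 + a)*(6 - 3) = (-6 + a)*3 = -18 + 3*a)
d(I, b) = 2 + b (d(I, b) = b + 2 = 2 + b)
(h(67) + d(B(8, 9), -13))*(-2659 - 3733) = (67 + (2 - 13))*(-2659 - 3733) = (67 - 11)*(-6392) = 56*(-6392) = -357952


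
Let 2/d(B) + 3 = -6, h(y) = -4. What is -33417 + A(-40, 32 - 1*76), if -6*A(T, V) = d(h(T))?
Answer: -902258/27 ≈ -33417.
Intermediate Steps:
d(B) = -2/9 (d(B) = 2/(-3 - 6) = 2/(-9) = 2*(-⅑) = -2/9)
A(T, V) = 1/27 (A(T, V) = -⅙*(-2/9) = 1/27)
-33417 + A(-40, 32 - 1*76) = -33417 + 1/27 = -902258/27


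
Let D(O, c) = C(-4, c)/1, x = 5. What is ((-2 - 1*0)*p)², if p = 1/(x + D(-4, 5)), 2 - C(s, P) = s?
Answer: 4/121 ≈ 0.033058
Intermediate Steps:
C(s, P) = 2 - s
D(O, c) = 6 (D(O, c) = (2 - 1*(-4))/1 = (2 + 4)*1 = 6*1 = 6)
p = 1/11 (p = 1/(5 + 6) = 1/11 ≈ 0.090909)
((-2 - 1*0)*p)² = ((-2 - 1*0)*(1/11))² = ((-2 + 0)*(1/11))² = (-2*1/11)² = (-2/11)² = 4/121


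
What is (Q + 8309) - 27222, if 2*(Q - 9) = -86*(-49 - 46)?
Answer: -14819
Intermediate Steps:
Q = 4094 (Q = 9 + (-86*(-49 - 46))/2 = 9 + (-86*(-95))/2 = 9 + (½)*8170 = 9 + 4085 = 4094)
(Q + 8309) - 27222 = (4094 + 8309) - 27222 = 12403 - 27222 = -14819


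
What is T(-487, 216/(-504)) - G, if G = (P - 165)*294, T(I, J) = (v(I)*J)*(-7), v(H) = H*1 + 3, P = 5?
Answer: 45588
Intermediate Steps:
v(H) = 3 + H (v(H) = H + 3 = 3 + H)
T(I, J) = -7*J*(3 + I) (T(I, J) = ((3 + I)*J)*(-7) = (J*(3 + I))*(-7) = -7*J*(3 + I))
G = -47040 (G = (5 - 165)*294 = -160*294 = -47040)
T(-487, 216/(-504)) - G = -7*216/(-504)*(3 - 487) - 1*(-47040) = -7*216*(-1/504)*(-484) + 47040 = -7*(-3/7)*(-484) + 47040 = -1452 + 47040 = 45588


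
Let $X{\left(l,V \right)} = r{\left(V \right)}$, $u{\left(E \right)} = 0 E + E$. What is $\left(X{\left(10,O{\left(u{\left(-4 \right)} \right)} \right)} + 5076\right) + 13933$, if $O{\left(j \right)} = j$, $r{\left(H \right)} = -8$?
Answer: $19001$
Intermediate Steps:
$u{\left(E \right)} = E$ ($u{\left(E \right)} = 0 + E = E$)
$X{\left(l,V \right)} = -8$
$\left(X{\left(10,O{\left(u{\left(-4 \right)} \right)} \right)} + 5076\right) + 13933 = \left(-8 + 5076\right) + 13933 = 5068 + 13933 = 19001$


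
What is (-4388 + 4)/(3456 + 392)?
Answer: -548/481 ≈ -1.1393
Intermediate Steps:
(-4388 + 4)/(3456 + 392) = -4384/3848 = -4384*1/3848 = -548/481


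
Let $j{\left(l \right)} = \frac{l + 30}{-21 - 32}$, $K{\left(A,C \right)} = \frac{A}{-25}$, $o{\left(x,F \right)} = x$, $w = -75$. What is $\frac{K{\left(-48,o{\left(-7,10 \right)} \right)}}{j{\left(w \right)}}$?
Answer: $\frac{848}{375} \approx 2.2613$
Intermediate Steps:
$K{\left(A,C \right)} = - \frac{A}{25}$ ($K{\left(A,C \right)} = A \left(- \frac{1}{25}\right) = - \frac{A}{25}$)
$j{\left(l \right)} = - \frac{30}{53} - \frac{l}{53}$ ($j{\left(l \right)} = \frac{30 + l}{-53} = \left(30 + l\right) \left(- \frac{1}{53}\right) = - \frac{30}{53} - \frac{l}{53}$)
$\frac{K{\left(-48,o{\left(-7,10 \right)} \right)}}{j{\left(w \right)}} = \frac{\left(- \frac{1}{25}\right) \left(-48\right)}{- \frac{30}{53} - - \frac{75}{53}} = \frac{48}{25 \left(- \frac{30}{53} + \frac{75}{53}\right)} = \frac{48}{25 \cdot \frac{45}{53}} = \frac{48}{25} \cdot \frac{53}{45} = \frac{848}{375}$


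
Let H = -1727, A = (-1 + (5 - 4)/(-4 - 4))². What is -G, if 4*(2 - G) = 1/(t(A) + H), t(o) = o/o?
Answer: -13809/6904 ≈ -2.0001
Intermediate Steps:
A = 81/64 (A = (-1 + 1/(-8))² = (-1 + 1*(-⅛))² = (-1 - ⅛)² = (-9/8)² = 81/64 ≈ 1.2656)
t(o) = 1
G = 13809/6904 (G = 2 - 1/(4*(1 - 1727)) = 2 - ¼/(-1726) = 2 - ¼*(-1/1726) = 2 + 1/6904 = 13809/6904 ≈ 2.0001)
-G = -1*13809/6904 = -13809/6904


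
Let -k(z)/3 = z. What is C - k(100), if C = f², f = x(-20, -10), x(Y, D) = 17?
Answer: 589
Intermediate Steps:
k(z) = -3*z
f = 17
C = 289 (C = 17² = 289)
C - k(100) = 289 - (-3)*100 = 289 - 1*(-300) = 289 + 300 = 589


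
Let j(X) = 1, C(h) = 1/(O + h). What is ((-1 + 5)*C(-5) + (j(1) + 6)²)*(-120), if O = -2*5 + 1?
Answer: -40920/7 ≈ -5845.7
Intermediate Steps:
O = -9 (O = -10 + 1 = -9)
C(h) = 1/(-9 + h)
((-1 + 5)*C(-5) + (j(1) + 6)²)*(-120) = ((-1 + 5)/(-9 - 5) + (1 + 6)²)*(-120) = (4/(-14) + 7²)*(-120) = (4*(-1/14) + 49)*(-120) = (-2/7 + 49)*(-120) = (341/7)*(-120) = -40920/7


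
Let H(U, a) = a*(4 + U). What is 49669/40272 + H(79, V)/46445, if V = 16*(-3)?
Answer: 2146433057/1870433040 ≈ 1.1476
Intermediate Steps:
V = -48
49669/40272 + H(79, V)/46445 = 49669/40272 - 48*(4 + 79)/46445 = 49669*(1/40272) - 48*83*(1/46445) = 49669/40272 - 3984*1/46445 = 49669/40272 - 3984/46445 = 2146433057/1870433040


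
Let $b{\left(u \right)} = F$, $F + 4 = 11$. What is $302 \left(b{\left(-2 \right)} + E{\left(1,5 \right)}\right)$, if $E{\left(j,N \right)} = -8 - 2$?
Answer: $-906$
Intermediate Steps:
$F = 7$ ($F = -4 + 11 = 7$)
$b{\left(u \right)} = 7$
$E{\left(j,N \right)} = -10$ ($E{\left(j,N \right)} = -8 - 2 = -10$)
$302 \left(b{\left(-2 \right)} + E{\left(1,5 \right)}\right) = 302 \left(7 - 10\right) = 302 \left(-3\right) = -906$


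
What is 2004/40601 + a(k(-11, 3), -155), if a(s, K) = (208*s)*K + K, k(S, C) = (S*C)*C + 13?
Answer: 112565665489/40601 ≈ 2.7725e+6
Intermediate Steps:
k(S, C) = 13 + S*C**2 (k(S, C) = (C*S)*C + 13 = S*C**2 + 13 = 13 + S*C**2)
a(s, K) = K + 208*K*s (a(s, K) = 208*K*s + K = K + 208*K*s)
2004/40601 + a(k(-11, 3), -155) = 2004/40601 - 155*(1 + 208*(13 - 11*3**2)) = 2004*(1/40601) - 155*(1 + 208*(13 - 11*9)) = 2004/40601 - 155*(1 + 208*(13 - 99)) = 2004/40601 - 155*(1 + 208*(-86)) = 2004/40601 - 155*(1 - 17888) = 2004/40601 - 155*(-17887) = 2004/40601 + 2772485 = 112565665489/40601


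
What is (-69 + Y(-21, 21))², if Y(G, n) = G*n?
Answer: 260100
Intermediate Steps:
(-69 + Y(-21, 21))² = (-69 - 21*21)² = (-69 - 441)² = (-510)² = 260100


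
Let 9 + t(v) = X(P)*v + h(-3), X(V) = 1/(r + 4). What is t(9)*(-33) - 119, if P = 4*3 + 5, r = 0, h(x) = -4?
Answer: 943/4 ≈ 235.75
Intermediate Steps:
P = 17 (P = 12 + 5 = 17)
X(V) = ¼ (X(V) = 1/(0 + 4) = 1/4 = ¼)
t(v) = -13 + v/4 (t(v) = -9 + (v/4 - 4) = -9 + (-4 + v/4) = -13 + v/4)
t(9)*(-33) - 119 = (-13 + (¼)*9)*(-33) - 119 = (-13 + 9/4)*(-33) - 119 = -43/4*(-33) - 119 = 1419/4 - 119 = 943/4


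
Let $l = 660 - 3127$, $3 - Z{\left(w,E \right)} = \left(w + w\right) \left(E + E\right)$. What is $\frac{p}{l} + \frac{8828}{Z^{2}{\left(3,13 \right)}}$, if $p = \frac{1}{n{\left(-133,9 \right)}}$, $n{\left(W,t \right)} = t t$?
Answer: $\frac{21778387}{57750003} \approx 0.37711$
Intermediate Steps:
$n{\left(W,t \right)} = t^{2}$
$Z{\left(w,E \right)} = 3 - 4 E w$ ($Z{\left(w,E \right)} = 3 - \left(w + w\right) \left(E + E\right) = 3 - 2 w 2 E = 3 - 4 E w$)
$p = \frac{1}{81}$ ($p = \frac{1}{9^{2}} = \frac{1}{81} \approx 0.012346$)
$l = -2467$
$\frac{p}{l} + \frac{8828}{Z^{2}{\left(3,13 \right)}} = \frac{1}{81 \left(-2467\right)} + \frac{8828}{\left(3 - 52 \cdot 3\right)^{2}} = \frac{1}{81} \left(- \frac{1}{2467}\right) + \frac{8828}{\left(3 - 156\right)^{2}} = - \frac{1}{199827} + \frac{8828}{\left(-153\right)^{2}} = - \frac{1}{199827} + \frac{8828}{23409} = \frac{21778387}{57750003}$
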